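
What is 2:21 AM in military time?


02:21

Input: 2:21 AM
AM hour stays: 2


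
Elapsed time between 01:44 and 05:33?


3h 49m

End time in minutes: 5×60 + 33 = 333
Start time in minutes: 1×60 + 44 = 104
Difference = 333 - 104 = 229 minutes
= 3 hours 49 minutes


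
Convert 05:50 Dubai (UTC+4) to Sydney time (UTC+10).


Time difference = UTC+10 - UTC+4 = +6 hours
New hour = (5 + 6) mod 24
= 11 mod 24 = 11
Minutes unchanged → 11:50

11:50


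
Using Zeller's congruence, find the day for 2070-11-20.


Thursday

Zeller's congruence:
q=20, m=11, k=70, j=20
h = (20 + ⌊13×12/5⌋ + 70 + ⌊70/4⌋ + ⌊20/4⌋ - 2×20) mod 7
= (20 + 31 + 70 + 17 + 5 - 40) mod 7
= 103 mod 7 = 5
h=5 → Thursday


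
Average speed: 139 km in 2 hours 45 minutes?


50.5 km/h

Distance: 139 km
Time: 2h 45m = 165 min = 165/60 = 11/4 hours
Speed = 139 ÷ (11/4) = 139 × 4 / 11 = 556/11 ≈ 50.5 km/h


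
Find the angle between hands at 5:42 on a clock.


Hour hand = 5×30 + 42×0.5 = 171.0°
Minute hand = 42×6 = 252°
Difference = |171.0 - 252| = 81.0°

81.0°


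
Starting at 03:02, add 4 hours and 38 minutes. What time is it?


07:40

Start: 182 minutes from midnight
Add: 278 minutes
Total: 460 minutes
Hours: 460 ÷ 60 = 7 remainder 40


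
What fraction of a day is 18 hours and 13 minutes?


Total minutes: 18×60 + 13 = 1093
Day = 24×60 = 1440 minutes
Fraction = 1093/1440 ≈ 0.7590
As a percentage: 1093/1440 × 100 ≈ 75.90%

0.7590 (75.90%)


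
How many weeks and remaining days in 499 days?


71 weeks 2 days

Weeks: 499 ÷ 7 = 71 remainder 2


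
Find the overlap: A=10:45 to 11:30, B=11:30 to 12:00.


0 minutes

Meeting A: 645-690 (in minutes from midnight)
Meeting B: 690-720
Overlap start = max(645, 690) = 690
Overlap end = min(690, 720) = 690
Overlap = max(0, 690 - 690) = 0 min


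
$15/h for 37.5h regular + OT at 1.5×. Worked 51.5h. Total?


Regular: 37.5h × $15 = $562.50
Overtime: 51.5 - 37.5 = 14.0h
OT pay: 14.0h × $15 × 1.5 = $315.00
Total = $562.50 + $315.00 = $877.50

$877.50


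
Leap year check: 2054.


No

Rules: divisible by 4 AND (not by 100 OR by 400)
2054 ÷ 4 = 513 remainder 2 → not divisible by 4
Not divisible by 4 → not a leap year


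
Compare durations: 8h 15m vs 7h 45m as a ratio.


33:31 (1.06)

Duration 1: 495 minutes
Duration 2: 465 minutes
Ratio = 495:465
GCD = 15
Simplified = 33:31
As a decimal: 33/31 ≈ 1.06


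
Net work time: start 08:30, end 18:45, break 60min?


Total time = (18×60+45) - (8×60+30)
= 1125 - 510 = 615 min
Minus break: 615 - 60 = 555 min
= 9h 15m

9h 15m (555 minutes)


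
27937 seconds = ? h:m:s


7h 45m 37s

Hours: 27937 ÷ 3600 = 7 remainder 2737
Minutes: 2737 ÷ 60 = 45 remainder 37
Seconds: 37


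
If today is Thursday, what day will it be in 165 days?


Monday

Start: Thursday (index 3)
(3 + 165) mod 7
= 168 mod 7
= 0
Index 0 → Monday


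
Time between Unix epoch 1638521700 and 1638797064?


Difference = 1638797064 - 1638521700 = 275364 seconds
In hours: 275364 / 3600 ≈ 76.5
In days: 275364 / 86400 ≈ 3.19

275364 seconds (76.5 hours / 3.19 days)


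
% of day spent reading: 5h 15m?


21.9%

Time: 315 minutes
Day: 1440 minutes
Percentage = (315/1440) × 100 ≈ 21.9%


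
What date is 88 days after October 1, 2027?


Start: October 1, 2027
Add 88 days
October 1 → November 1: 31 - 1 + 1 = 31 days (88 - 31 = 57 left)
November 1 → December 1: 30 - 1 + 1 = 30 days (57 - 30 = 27 left)
December 1 + 27 = December 28, 2027

December 28, 2027


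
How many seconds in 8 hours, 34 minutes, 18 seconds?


30858 seconds

Hours: 8 × 3600 = 28800
Minutes: 34 × 60 = 2040
Seconds: 18
Total = 28800 + 2040 + 18 = 30858


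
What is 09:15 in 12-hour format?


Hour: 9
9 < 12 → AM

9:15 AM


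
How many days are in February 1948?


Month: February (month 2)
February: 28 or 29 (leap year)
1948 leap year? Yes

29 days


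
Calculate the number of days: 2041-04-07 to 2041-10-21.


197 days

From April 7, 2041 to October 21, 2041
Rest of April 2041: 30 - 7 = 23
Full months: May 31, June 30, July 31, August 31, September 30
Days into October 2041: 21
Total = 23 + 31 + 30 + 31 + 31 + 30 + 21 = 197 days


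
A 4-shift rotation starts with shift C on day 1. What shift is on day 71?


Shift A

Shifts: A, B, C, D
Start: C (index 2)
Day 71: (2 + 71 - 1) mod 4
= 72 mod 4
= 0
Index 0 → shift A


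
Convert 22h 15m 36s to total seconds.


Hours: 22 × 3600 = 79200
Minutes: 15 × 60 = 900
Seconds: 36
Total = 79200 + 900 + 36 = 80136

80136 seconds


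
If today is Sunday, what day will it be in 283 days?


Start: Sunday (index 6)
(6 + 283) mod 7
= 289 mod 7
= 2
Index 2 → Wednesday

Wednesday


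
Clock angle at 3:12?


Hour hand = 3×30 + 12×0.5 = 96.0°
Minute hand = 12×6 = 72°
Difference = |96.0 - 72| = 24.0°

24.0°


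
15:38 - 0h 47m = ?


14:51

Start: 938 minutes from midnight
Subtract: 47 minutes
Remaining: 938 - 47 = 891
Hours: 14, Minutes: 51


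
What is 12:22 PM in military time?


Input: 12:22 PM
12 PM → 12 (noon)

12:22


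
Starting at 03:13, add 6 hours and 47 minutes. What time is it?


Start: 193 minutes from midnight
Add: 407 minutes
Total: 600 minutes
Hours: 600 ÷ 60 = 10 remainder 0

10:00


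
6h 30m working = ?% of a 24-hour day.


Time: 390 minutes
Day: 1440 minutes
Percentage = (390/1440) × 100 ≈ 27.1%

27.1%


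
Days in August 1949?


Month: August (month 8)
August has 31 days

31 days


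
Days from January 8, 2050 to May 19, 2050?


From January 8, 2050 to May 19, 2050
Rest of January 2050: 31 - 8 = 23
Full months: February 2050 28, March 31, April 30
Days into May 2050: 19
Total = 23 + 28 + 31 + 30 + 19 = 131 days

131 days


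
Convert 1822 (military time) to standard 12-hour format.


6:22 PM

Hour: 18
18 - 12 = 6 → PM


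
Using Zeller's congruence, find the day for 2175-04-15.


Saturday

Zeller's congruence:
q=15, m=4, k=75, j=21
h = (15 + ⌊13×5/5⌋ + 75 + ⌊75/4⌋ + ⌊21/4⌋ - 2×21) mod 7
= (15 + 13 + 75 + 18 + 5 - 42) mod 7
= 84 mod 7 = 0
h=0 → Saturday


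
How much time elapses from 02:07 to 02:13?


0h 6m

End time in minutes: 2×60 + 13 = 133
Start time in minutes: 2×60 + 7 = 127
Difference = 133 - 127 = 6 minutes
= 0 hours 6 minutes


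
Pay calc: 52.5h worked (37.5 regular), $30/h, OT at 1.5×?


Regular: 37.5h × $30 = $1125.00
Overtime: 52.5 - 37.5 = 15.0h
OT pay: 15.0h × $30 × 1.5 = $675.00
Total = $1125.00 + $675.00 = $1800.00

$1800.00


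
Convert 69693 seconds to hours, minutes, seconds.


Hours: 69693 ÷ 3600 = 19 remainder 1293
Minutes: 1293 ÷ 60 = 21 remainder 33
Seconds: 33

19h 21m 33s


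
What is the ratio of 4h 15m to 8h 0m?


17:32 (0.53)

Duration 1: 255 minutes
Duration 2: 480 minutes
Ratio = 255:480
GCD = 15
Simplified = 17:32
As a decimal: 17/32 ≈ 0.53


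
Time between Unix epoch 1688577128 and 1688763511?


Difference = 1688763511 - 1688577128 = 186383 seconds
In hours: 186383 / 3600 ≈ 51.8
In days: 186383 / 86400 ≈ 2.16

186383 seconds (51.8 hours / 2.16 days)


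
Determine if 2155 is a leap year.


Rules: divisible by 4 AND (not by 100 OR by 400)
2155 ÷ 4 = 538 remainder 3 → not divisible by 4
Not divisible by 4 → not a leap year

No


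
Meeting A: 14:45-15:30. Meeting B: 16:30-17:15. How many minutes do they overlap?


0 minutes

Meeting A: 885-930 (in minutes from midnight)
Meeting B: 990-1035
Overlap start = max(885, 990) = 990
Overlap end = min(930, 1035) = 930
Overlap = max(0, 930 - 990) = 0 min


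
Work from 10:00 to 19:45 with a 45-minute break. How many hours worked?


Total time = (19×60+45) - (10×60+0)
= 1185 - 600 = 585 min
Minus break: 585 - 45 = 540 min
= 9h 0m

9h 0m (540 minutes)


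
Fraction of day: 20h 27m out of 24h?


0.8521 (85.21%)

Total minutes: 20×60 + 27 = 1227
Day = 24×60 = 1440 minutes
Fraction = 1227/1440 ≈ 0.8521
As a percentage: 1227/1440 × 100 ≈ 85.21%


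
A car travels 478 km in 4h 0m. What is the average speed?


Distance: 478 km
Time: 4 hours
Speed = 478 / 4 = 119.5 km/h

119.5 km/h


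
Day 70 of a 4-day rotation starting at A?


Shifts: A, B, C, D
Start: A (index 0)
Day 70: (0 + 70 - 1) mod 4
= 69 mod 4
= 1
Index 1 → shift B

Shift B


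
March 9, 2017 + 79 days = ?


May 27, 2017

Start: March 9, 2017
Add 79 days
March 9 → April 1: 31 - 9 + 1 = 23 days (79 - 23 = 56 left)
April 1 → May 1: 30 - 1 + 1 = 30 days (56 - 30 = 26 left)
May 1 + 26 = May 27, 2017


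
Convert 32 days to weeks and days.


Weeks: 32 ÷ 7 = 4 remainder 4

4 weeks 4 days


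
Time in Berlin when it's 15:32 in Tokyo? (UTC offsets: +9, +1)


Time difference = UTC+1 - UTC+9 = -8 hours
New hour = (15 -8) mod 24
= 7 mod 24 = 7
Minutes unchanged → 07:32

07:32


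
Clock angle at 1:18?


Hour hand = 1×30 + 18×0.5 = 39.0°
Minute hand = 18×6 = 108°
Difference = |39.0 - 108| = 69.0°

69.0°


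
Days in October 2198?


31 days

Month: October (month 10)
October has 31 days


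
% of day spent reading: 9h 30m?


39.6%

Time: 570 minutes
Day: 1440 minutes
Percentage = (570/1440) × 100 ≈ 39.6%


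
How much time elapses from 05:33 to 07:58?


End time in minutes: 7×60 + 58 = 478
Start time in minutes: 5×60 + 33 = 333
Difference = 478 - 333 = 145 minutes
= 2 hours 25 minutes

2h 25m


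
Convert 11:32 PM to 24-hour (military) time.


23:32

Input: 11:32 PM
PM: 11 + 12 = 23


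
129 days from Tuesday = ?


Friday

Start: Tuesday (index 1)
(1 + 129) mod 7
= 130 mod 7
= 4
Index 4 → Friday


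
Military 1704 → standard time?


5:04 PM

Hour: 17
17 - 12 = 5 → PM


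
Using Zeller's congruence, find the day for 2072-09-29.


Zeller's congruence:
q=29, m=9, k=72, j=20
h = (29 + ⌊13×10/5⌋ + 72 + ⌊72/4⌋ + ⌊20/4⌋ - 2×20) mod 7
= (29 + 26 + 72 + 18 + 5 - 40) mod 7
= 110 mod 7 = 5
h=5 → Thursday

Thursday


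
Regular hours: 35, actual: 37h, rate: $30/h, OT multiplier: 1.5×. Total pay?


Regular: 35h × $30 = $1050.00
Overtime: 37 - 35 = 2h
OT pay: 2h × $30 × 1.5 = $90.00
Total = $1050.00 + $90.00 = $1140.00

$1140.00


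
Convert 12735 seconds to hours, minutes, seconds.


Hours: 12735 ÷ 3600 = 3 remainder 1935
Minutes: 1935 ÷ 60 = 32 remainder 15
Seconds: 15

3h 32m 15s


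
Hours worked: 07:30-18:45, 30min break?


10h 45m (645 minutes)

Total time = (18×60+45) - (7×60+30)
= 1125 - 450 = 675 min
Minus break: 675 - 30 = 645 min
= 10h 45m


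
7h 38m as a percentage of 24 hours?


Total minutes: 7×60 + 38 = 458
Day = 24×60 = 1440 minutes
Fraction = 458/1440 ≈ 0.3181
As a percentage: 458/1440 × 100 ≈ 31.81%

0.3181 (31.81%)


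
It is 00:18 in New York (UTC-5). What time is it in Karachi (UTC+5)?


Time difference = UTC+5 - UTC-5 = +10 hours
New hour = (0 + 10) mod 24
= 10 mod 24 = 10
Minutes unchanged → 10:18

10:18


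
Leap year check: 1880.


Rules: divisible by 4 AND (not by 100 OR by 400)
1880 ÷ 4 = 470 exactly → divisible by 4
1880 ÷ 100 = 18 remainder 80 → not divisible by 100
Divisible by 4 but not by 100 → leap year

Yes


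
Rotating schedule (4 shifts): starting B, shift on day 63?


Shift D

Shifts: A, B, C, D
Start: B (index 1)
Day 63: (1 + 63 - 1) mod 4
= 63 mod 4
= 3
Index 3 → shift D


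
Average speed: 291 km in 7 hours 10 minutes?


40.6 km/h

Distance: 291 km
Time: 7h 10m = 430 min = 430/60 = 43/6 hours
Speed = 291 ÷ (43/6) = 291 × 6 / 43 = 1746/43 ≈ 40.6 km/h


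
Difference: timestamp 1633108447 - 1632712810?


395637 seconds (109.9 hours / 4.58 days)

Difference = 1633108447 - 1632712810 = 395637 seconds
In hours: 395637 / 3600 ≈ 109.9
In days: 395637 / 86400 ≈ 4.58


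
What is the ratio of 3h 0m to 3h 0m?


1:1 (1.00)

Duration 1: 180 minutes
Duration 2: 180 minutes
Ratio = 180:180
GCD = 180
Simplified = 1:1
As a decimal: 1/1 = 1.00


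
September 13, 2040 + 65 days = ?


Start: September 13, 2040
Add 65 days
September 13 → October 1: 30 - 13 + 1 = 18 days (65 - 18 = 47 left)
October 1 → November 1: 31 - 1 + 1 = 31 days (47 - 31 = 16 left)
November 1 + 16 = November 17, 2040

November 17, 2040


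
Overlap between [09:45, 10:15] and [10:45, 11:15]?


Meeting A: 585-615 (in minutes from midnight)
Meeting B: 645-675
Overlap start = max(585, 645) = 645
Overlap end = min(615, 675) = 615
Overlap = max(0, 615 - 645) = 0 min

0 minutes


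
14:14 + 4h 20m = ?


Start: 854 minutes from midnight
Add: 260 minutes
Total: 1114 minutes
Hours: 1114 ÷ 60 = 18 remainder 34

18:34


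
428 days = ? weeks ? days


Weeks: 428 ÷ 7 = 61 remainder 1

61 weeks 1 days


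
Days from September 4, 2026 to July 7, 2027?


306 days

From September 4, 2026 to July 7, 2027
Rest of September 2026: 30 - 4 = 26
Full months: October 31, November 30, December 31, January 31, February 2027 28, March 31, April 30, May 31, June 30
Days into July 2027: 7
Total = 26 + 31 + 30 + 31 + 31 + 28 + 31 + 30 + 31 + 30 + 7 = 306 days


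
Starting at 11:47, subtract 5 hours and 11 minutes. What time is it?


06:36

Start: 707 minutes from midnight
Subtract: 311 minutes
Remaining: 707 - 311 = 396
Hours: 6, Minutes: 36


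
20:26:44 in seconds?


73604 seconds

Hours: 20 × 3600 = 72000
Minutes: 26 × 60 = 1560
Seconds: 44
Total = 72000 + 1560 + 44 = 73604


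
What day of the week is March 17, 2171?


Zeller's congruence:
q=17, m=3, k=71, j=21
h = (17 + ⌊13×4/5⌋ + 71 + ⌊71/4⌋ + ⌊21/4⌋ - 2×21) mod 7
= (17 + 10 + 71 + 17 + 5 - 42) mod 7
= 78 mod 7 = 1
h=1 → Sunday

Sunday


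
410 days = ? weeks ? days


58 weeks 4 days

Weeks: 410 ÷ 7 = 58 remainder 4


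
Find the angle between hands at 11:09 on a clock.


79.5°

Hour hand = 11×30 + 9×0.5 = 334.5°
Minute hand = 9×6 = 54°
Difference = |334.5 - 54| = 280.5°
Since > 180°: 360 - 280.5 = 79.5°


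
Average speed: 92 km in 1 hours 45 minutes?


Distance: 92 km
Time: 1h 45m = 105 min = 105/60 = 7/4 hours
Speed = 92 ÷ (7/4) = 92 × 4 / 7 = 368/7 ≈ 52.6 km/h

52.6 km/h


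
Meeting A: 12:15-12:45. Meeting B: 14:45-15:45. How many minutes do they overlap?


Meeting A: 735-765 (in minutes from midnight)
Meeting B: 885-945
Overlap start = max(735, 885) = 885
Overlap end = min(765, 945) = 765
Overlap = max(0, 765 - 885) = 0 min

0 minutes


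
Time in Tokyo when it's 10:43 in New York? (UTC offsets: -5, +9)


Time difference = UTC+9 - UTC-5 = +14 hours
New hour = (10 + 14) mod 24
= 24 mod 24 = 0
Minutes unchanged → 00:43; 24 ≥ 24 → next day

00:43 (next day)


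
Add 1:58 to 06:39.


08:37

Start: 399 minutes from midnight
Add: 118 minutes
Total: 517 minutes
Hours: 517 ÷ 60 = 8 remainder 37


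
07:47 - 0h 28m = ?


Start: 467 minutes from midnight
Subtract: 28 minutes
Remaining: 467 - 28 = 439
Hours: 7, Minutes: 19

07:19


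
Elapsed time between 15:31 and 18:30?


2h 59m

End time in minutes: 18×60 + 30 = 1110
Start time in minutes: 15×60 + 31 = 931
Difference = 1110 - 931 = 179 minutes
= 2 hours 59 minutes


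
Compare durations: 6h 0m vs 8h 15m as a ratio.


Duration 1: 360 minutes
Duration 2: 495 minutes
Ratio = 360:495
GCD = 45
Simplified = 8:11
As a decimal: 8/11 ≈ 0.73

8:11 (0.73)


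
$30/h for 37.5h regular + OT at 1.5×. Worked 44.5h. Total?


Regular: 37.5h × $30 = $1125.00
Overtime: 44.5 - 37.5 = 7.0h
OT pay: 7.0h × $30 × 1.5 = $315.00
Total = $1125.00 + $315.00 = $1440.00

$1440.00


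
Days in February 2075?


Month: February (month 2)
February: 28 or 29 (leap year)
2075 leap year? No

28 days


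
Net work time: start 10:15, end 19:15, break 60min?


8h 0m (480 minutes)

Total time = (19×60+15) - (10×60+15)
= 1155 - 615 = 540 min
Minus break: 540 - 60 = 480 min
= 8h 0m


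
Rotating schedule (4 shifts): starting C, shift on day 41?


Shift C

Shifts: A, B, C, D
Start: C (index 2)
Day 41: (2 + 41 - 1) mod 4
= 42 mod 4
= 2
Index 2 → shift C


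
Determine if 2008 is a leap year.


Rules: divisible by 4 AND (not by 100 OR by 400)
2008 ÷ 4 = 502 exactly → divisible by 4
2008 ÷ 100 = 20 remainder 8 → not divisible by 100
Divisible by 4 but not by 100 → leap year

Yes


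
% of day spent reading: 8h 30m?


Time: 510 minutes
Day: 1440 minutes
Percentage = (510/1440) × 100 ≈ 35.4%

35.4%


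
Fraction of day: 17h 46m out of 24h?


0.7403 (74.03%)

Total minutes: 17×60 + 46 = 1066
Day = 24×60 = 1440 minutes
Fraction = 1066/1440 ≈ 0.7403
As a percentage: 1066/1440 × 100 ≈ 74.03%


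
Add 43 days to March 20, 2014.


May 2, 2014

Start: March 20, 2014
Add 43 days
March 20 → April 1: 31 - 20 + 1 = 12 days (43 - 12 = 31 left)
April 1 → May 1: 30 - 1 + 1 = 30 days (31 - 30 = 1 left)
May 1 + 1 = May 2, 2014


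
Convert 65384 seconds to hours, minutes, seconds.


18h 9m 44s

Hours: 65384 ÷ 3600 = 18 remainder 584
Minutes: 584 ÷ 60 = 9 remainder 44
Seconds: 44


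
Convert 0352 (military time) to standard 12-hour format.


Hour: 3
3 < 12 → AM

3:52 AM


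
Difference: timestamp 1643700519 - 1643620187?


Difference = 1643700519 - 1643620187 = 80332 seconds
In hours: 80332 / 3600 ≈ 22.3
In days: 80332 / 86400 ≈ 0.93

80332 seconds (22.3 hours / 0.93 days)


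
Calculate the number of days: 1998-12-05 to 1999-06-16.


193 days

From December 5, 1998 to June 16, 1999
Rest of December 1998: 31 - 5 = 26
Full months: January 31, February 1999 28, March 31, April 30, May 31
Days into June 1999: 16
Total = 26 + 31 + 28 + 31 + 30 + 31 + 16 = 193 days


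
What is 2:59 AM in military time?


Input: 2:59 AM
AM hour stays: 2

02:59


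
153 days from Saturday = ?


Start: Saturday (index 5)
(5 + 153) mod 7
= 158 mod 7
= 4
Index 4 → Friday

Friday


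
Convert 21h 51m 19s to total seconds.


Hours: 21 × 3600 = 75600
Minutes: 51 × 60 = 3060
Seconds: 19
Total = 75600 + 3060 + 19 = 78679

78679 seconds


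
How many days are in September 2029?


30 days

Month: September (month 9)
September has 30 days


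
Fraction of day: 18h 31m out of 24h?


0.7715 (77.15%)

Total minutes: 18×60 + 31 = 1111
Day = 24×60 = 1440 minutes
Fraction = 1111/1440 ≈ 0.7715
As a percentage: 1111/1440 × 100 ≈ 77.15%


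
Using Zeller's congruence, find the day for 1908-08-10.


Zeller's congruence:
q=10, m=8, k=8, j=19
h = (10 + ⌊13×9/5⌋ + 8 + ⌊8/4⌋ + ⌊19/4⌋ - 2×19) mod 7
= (10 + 23 + 8 + 2 + 4 - 38) mod 7
= 9 mod 7 = 2
h=2 → Monday

Monday


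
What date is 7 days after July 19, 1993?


July 26, 1993

Start: July 19, 1993
Add 7 days
July 19 + 7 = July 26, 1993


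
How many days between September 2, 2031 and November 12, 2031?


From September 2, 2031 to November 12, 2031
Rest of September 2031: 30 - 2 = 28
Full months: October 31
Days into November 2031: 12
Total = 28 + 31 + 12 = 71 days

71 days


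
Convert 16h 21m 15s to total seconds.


Hours: 16 × 3600 = 57600
Minutes: 21 × 60 = 1260
Seconds: 15
Total = 57600 + 1260 + 15 = 58875

58875 seconds


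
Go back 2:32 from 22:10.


19:38

Start: 1330 minutes from midnight
Subtract: 152 minutes
Remaining: 1330 - 152 = 1178
Hours: 19, Minutes: 38


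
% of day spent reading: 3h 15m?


Time: 195 minutes
Day: 1440 minutes
Percentage = (195/1440) × 100 ≈ 13.5%

13.5%


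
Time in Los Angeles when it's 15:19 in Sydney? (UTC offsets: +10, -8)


21:19 (previous day)

Time difference = UTC-8 - UTC+10 = -18 hours
New hour = (15 -18) mod 24
= -3 mod 24 = 21
Minutes unchanged → 21:19; -3 < 0 → previous day


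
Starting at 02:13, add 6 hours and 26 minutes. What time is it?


Start: 133 minutes from midnight
Add: 386 minutes
Total: 519 minutes
Hours: 519 ÷ 60 = 8 remainder 39

08:39


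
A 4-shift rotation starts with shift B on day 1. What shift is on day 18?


Shifts: A, B, C, D
Start: B (index 1)
Day 18: (1 + 18 - 1) mod 4
= 18 mod 4
= 2
Index 2 → shift C

Shift C


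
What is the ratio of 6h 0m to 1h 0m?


6:1 (6.00)

Duration 1: 360 minutes
Duration 2: 60 minutes
Ratio = 360:60
GCD = 60
Simplified = 6:1
As a decimal: 6/1 = 6.00


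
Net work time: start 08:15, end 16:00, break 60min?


6h 45m (405 minutes)

Total time = (16×60+0) - (8×60+15)
= 960 - 495 = 465 min
Minus break: 465 - 60 = 405 min
= 6h 45m


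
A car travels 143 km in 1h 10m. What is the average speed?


122.6 km/h

Distance: 143 km
Time: 1h 10m = 70 min = 70/60 = 7/6 hours
Speed = 143 ÷ (7/6) = 143 × 6 / 7 = 858/7 ≈ 122.6 km/h


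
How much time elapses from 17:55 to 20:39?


2h 44m

End time in minutes: 20×60 + 39 = 1239
Start time in minutes: 17×60 + 55 = 1075
Difference = 1239 - 1075 = 164 minutes
= 2 hours 44 minutes


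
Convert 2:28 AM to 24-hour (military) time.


02:28

Input: 2:28 AM
AM hour stays: 2


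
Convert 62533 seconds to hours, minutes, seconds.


17h 22m 13s

Hours: 62533 ÷ 3600 = 17 remainder 1333
Minutes: 1333 ÷ 60 = 22 remainder 13
Seconds: 13


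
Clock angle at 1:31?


140.5°

Hour hand = 1×30 + 31×0.5 = 45.5°
Minute hand = 31×6 = 186°
Difference = |45.5 - 186| = 140.5°


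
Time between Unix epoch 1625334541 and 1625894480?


559939 seconds (155.5 hours / 6.48 days)

Difference = 1625894480 - 1625334541 = 559939 seconds
In hours: 559939 / 3600 ≈ 155.5
In days: 559939 / 86400 ≈ 6.48


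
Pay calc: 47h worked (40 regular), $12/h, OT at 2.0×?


Regular: 40h × $12 = $480.00
Overtime: 47 - 40 = 7h
OT pay: 7h × $12 × 2.0 = $168.00
Total = $480.00 + $168.00 = $648.00

$648.00


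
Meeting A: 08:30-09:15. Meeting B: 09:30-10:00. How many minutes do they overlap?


Meeting A: 510-555 (in minutes from midnight)
Meeting B: 570-600
Overlap start = max(510, 570) = 570
Overlap end = min(555, 600) = 555
Overlap = max(0, 555 - 570) = 0 min

0 minutes


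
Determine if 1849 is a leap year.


No

Rules: divisible by 4 AND (not by 100 OR by 400)
1849 ÷ 4 = 462 remainder 1 → not divisible by 4
Not divisible by 4 → not a leap year


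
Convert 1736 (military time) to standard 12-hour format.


5:36 PM

Hour: 17
17 - 12 = 5 → PM


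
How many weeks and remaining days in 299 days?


42 weeks 5 days

Weeks: 299 ÷ 7 = 42 remainder 5


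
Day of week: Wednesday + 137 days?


Sunday

Start: Wednesday (index 2)
(2 + 137) mod 7
= 139 mod 7
= 6
Index 6 → Sunday


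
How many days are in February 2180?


29 days

Month: February (month 2)
February: 28 or 29 (leap year)
2180 leap year? Yes


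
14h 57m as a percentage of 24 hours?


0.6229 (62.29%)

Total minutes: 14×60 + 57 = 897
Day = 24×60 = 1440 minutes
Fraction = 897/1440 ≈ 0.6229
As a percentage: 897/1440 × 100 ≈ 62.29%


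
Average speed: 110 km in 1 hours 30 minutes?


73.3 km/h

Distance: 110 km
Time: 1h 30m = 90 min = 90/60 = 3/2 hours
Speed = 110 ÷ (3/2) = 110 × 2 / 3 = 220/3 ≈ 73.3 km/h


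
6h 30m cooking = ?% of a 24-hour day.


27.1%

Time: 390 minutes
Day: 1440 minutes
Percentage = (390/1440) × 100 ≈ 27.1%


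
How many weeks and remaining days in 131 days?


Weeks: 131 ÷ 7 = 18 remainder 5

18 weeks 5 days


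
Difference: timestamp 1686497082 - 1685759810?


737272 seconds (204.8 hours / 8.53 days)

Difference = 1686497082 - 1685759810 = 737272 seconds
In hours: 737272 / 3600 ≈ 204.8
In days: 737272 / 86400 ≈ 8.53


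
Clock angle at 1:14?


Hour hand = 1×30 + 14×0.5 = 37.0°
Minute hand = 14×6 = 84°
Difference = |37.0 - 84| = 47.0°

47.0°


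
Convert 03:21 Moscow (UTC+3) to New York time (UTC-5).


19:21 (previous day)

Time difference = UTC-5 - UTC+3 = -8 hours
New hour = (3 -8) mod 24
= -5 mod 24 = 19
Minutes unchanged → 19:21; -5 < 0 → previous day


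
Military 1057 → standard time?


Hour: 10
10 < 12 → AM

10:57 AM


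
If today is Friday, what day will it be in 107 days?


Start: Friday (index 4)
(4 + 107) mod 7
= 111 mod 7
= 6
Index 6 → Sunday

Sunday


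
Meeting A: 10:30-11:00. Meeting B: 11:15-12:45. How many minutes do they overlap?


Meeting A: 630-660 (in minutes from midnight)
Meeting B: 675-765
Overlap start = max(630, 675) = 675
Overlap end = min(660, 765) = 660
Overlap = max(0, 660 - 675) = 0 min

0 minutes


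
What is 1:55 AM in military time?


Input: 1:55 AM
AM hour stays: 1

01:55


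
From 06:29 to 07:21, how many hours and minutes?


0h 52m

End time in minutes: 7×60 + 21 = 441
Start time in minutes: 6×60 + 29 = 389
Difference = 441 - 389 = 52 minutes
= 0 hours 52 minutes


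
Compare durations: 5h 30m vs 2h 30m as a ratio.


Duration 1: 330 minutes
Duration 2: 150 minutes
Ratio = 330:150
GCD = 30
Simplified = 11:5
As a decimal: 11/5 = 2.20

11:5 (2.20)


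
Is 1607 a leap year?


No

Rules: divisible by 4 AND (not by 100 OR by 400)
1607 ÷ 4 = 401 remainder 3 → not divisible by 4
Not divisible by 4 → not a leap year


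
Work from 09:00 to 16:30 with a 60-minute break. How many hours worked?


Total time = (16×60+30) - (9×60+0)
= 990 - 540 = 450 min
Minus break: 450 - 60 = 390 min
= 6h 30m

6h 30m (390 minutes)


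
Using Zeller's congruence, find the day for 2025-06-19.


Zeller's congruence:
q=19, m=6, k=25, j=20
h = (19 + ⌊13×7/5⌋ + 25 + ⌊25/4⌋ + ⌊20/4⌋ - 2×20) mod 7
= (19 + 18 + 25 + 6 + 5 - 40) mod 7
= 33 mod 7 = 5
h=5 → Thursday

Thursday


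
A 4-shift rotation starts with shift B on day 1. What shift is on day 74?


Shift C

Shifts: A, B, C, D
Start: B (index 1)
Day 74: (1 + 74 - 1) mod 4
= 74 mod 4
= 2
Index 2 → shift C


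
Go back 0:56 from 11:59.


Start: 719 minutes from midnight
Subtract: 56 minutes
Remaining: 719 - 56 = 663
Hours: 11, Minutes: 3

11:03


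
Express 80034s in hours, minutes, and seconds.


22h 13m 54s

Hours: 80034 ÷ 3600 = 22 remainder 834
Minutes: 834 ÷ 60 = 13 remainder 54
Seconds: 54


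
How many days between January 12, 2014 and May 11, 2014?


119 days

From January 12, 2014 to May 11, 2014
Rest of January 2014: 31 - 12 = 19
Full months: February 2014 28, March 31, April 30
Days into May 2014: 11
Total = 19 + 28 + 31 + 30 + 11 = 119 days


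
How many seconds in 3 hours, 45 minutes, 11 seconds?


13511 seconds

Hours: 3 × 3600 = 10800
Minutes: 45 × 60 = 2700
Seconds: 11
Total = 10800 + 2700 + 11 = 13511


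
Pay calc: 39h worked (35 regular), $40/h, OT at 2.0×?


Regular: 35h × $40 = $1400.00
Overtime: 39 - 35 = 4h
OT pay: 4h × $40 × 2.0 = $320.00
Total = $1400.00 + $320.00 = $1720.00

$1720.00


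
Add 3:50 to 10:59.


Start: 659 minutes from midnight
Add: 230 minutes
Total: 889 minutes
Hours: 889 ÷ 60 = 14 remainder 49

14:49


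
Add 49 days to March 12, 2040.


Start: March 12, 2040
Add 49 days
March 12 → April 1: 31 - 12 + 1 = 20 days (49 - 20 = 29 left)
April 1 + 29 = April 30, 2040

April 30, 2040


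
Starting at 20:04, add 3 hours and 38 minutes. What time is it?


23:42

Start: 1204 minutes from midnight
Add: 218 minutes
Total: 1422 minutes
Hours: 1422 ÷ 60 = 23 remainder 42


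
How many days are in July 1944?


31 days

Month: July (month 7)
July has 31 days


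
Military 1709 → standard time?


Hour: 17
17 - 12 = 5 → PM

5:09 PM


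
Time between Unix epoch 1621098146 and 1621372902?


Difference = 1621372902 - 1621098146 = 274756 seconds
In hours: 274756 / 3600 ≈ 76.3
In days: 274756 / 86400 ≈ 3.18

274756 seconds (76.3 hours / 3.18 days)


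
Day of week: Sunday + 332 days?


Start: Sunday (index 6)
(6 + 332) mod 7
= 338 mod 7
= 2
Index 2 → Wednesday

Wednesday


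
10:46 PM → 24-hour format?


22:46

Input: 10:46 PM
PM: 10 + 12 = 22


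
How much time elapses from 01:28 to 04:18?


2h 50m

End time in minutes: 4×60 + 18 = 258
Start time in minutes: 1×60 + 28 = 88
Difference = 258 - 88 = 170 minutes
= 2 hours 50 minutes


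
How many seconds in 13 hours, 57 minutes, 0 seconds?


50220 seconds

Hours: 13 × 3600 = 46800
Minutes: 57 × 60 = 3420
Seconds: 0
Total = 46800 + 3420 + 0 = 50220


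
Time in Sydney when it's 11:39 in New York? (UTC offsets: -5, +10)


Time difference = UTC+10 - UTC-5 = +15 hours
New hour = (11 + 15) mod 24
= 26 mod 24 = 2
Minutes unchanged → 02:39; 26 ≥ 24 → next day

02:39 (next day)


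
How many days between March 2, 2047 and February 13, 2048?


From March 2, 2047 to February 13, 2048
Rest of March 2047: 31 - 2 = 29
Full months: April 30, May 31, June 30, July 31, August 31, September 30, October 31, November 30, December 31, January 31
Days into February 2048: 13
Total = 29 + 30 + 31 + 30 + 31 + 31 + 30 + 31 + 30 + 31 + 31 + 13 = 348 days

348 days


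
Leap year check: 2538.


No

Rules: divisible by 4 AND (not by 100 OR by 400)
2538 ÷ 4 = 634 remainder 2 → not divisible by 4
Not divisible by 4 → not a leap year


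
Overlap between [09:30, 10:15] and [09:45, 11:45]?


Meeting A: 570-615 (in minutes from midnight)
Meeting B: 585-705
Overlap start = max(570, 585) = 585
Overlap end = min(615, 705) = 615
Overlap = max(0, 615 - 585) = 30 min

30 minutes


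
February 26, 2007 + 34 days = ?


Start: February 26, 2007
Add 34 days
February 26 → March 1: 28 - 26 + 1 = 3 days (34 - 3 = 31 left)
March 1 → April 1: 31 - 1 + 1 = 31 days (31 - 31 = 0 left)
Land exactly on April 1, 2007

April 1, 2007


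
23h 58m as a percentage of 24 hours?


Total minutes: 23×60 + 58 = 1438
Day = 24×60 = 1440 minutes
Fraction = 1438/1440 ≈ 0.9986
As a percentage: 1438/1440 × 100 ≈ 99.86%

0.9986 (99.86%)


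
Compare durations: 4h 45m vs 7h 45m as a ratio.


Duration 1: 285 minutes
Duration 2: 465 minutes
Ratio = 285:465
GCD = 15
Simplified = 19:31
As a decimal: 19/31 ≈ 0.61

19:31 (0.61)


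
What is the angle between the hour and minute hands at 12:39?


Hour hand (12 ≡ 0 on the dial): 0×30 + 39×0.5 = 19.5°
Minute hand = 39×6 = 234°
Difference = |19.5 - 234| = 214.5°
Since > 180°: 360 - 214.5 = 145.5°

145.5°


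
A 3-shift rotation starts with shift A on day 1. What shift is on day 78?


Shift C

Shifts: A, B, C
Start: A (index 0)
Day 78: (0 + 78 - 1) mod 3
= 77 mod 3
= 2
Index 2 → shift C


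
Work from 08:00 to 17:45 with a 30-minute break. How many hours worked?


9h 15m (555 minutes)

Total time = (17×60+45) - (8×60+0)
= 1065 - 480 = 585 min
Minus break: 585 - 30 = 555 min
= 9h 15m


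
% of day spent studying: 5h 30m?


22.9%

Time: 330 minutes
Day: 1440 minutes
Percentage = (330/1440) × 100 ≈ 22.9%


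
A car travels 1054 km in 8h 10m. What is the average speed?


129.1 km/h

Distance: 1054 km
Time: 8h 10m = 490 min = 490/60 = 49/6 hours
Speed = 1054 ÷ (49/6) = 1054 × 6 / 49 = 6324/49 ≈ 129.1 km/h


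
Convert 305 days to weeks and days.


Weeks: 305 ÷ 7 = 43 remainder 4

43 weeks 4 days


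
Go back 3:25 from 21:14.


Start: 1274 minutes from midnight
Subtract: 205 minutes
Remaining: 1274 - 205 = 1069
Hours: 17, Minutes: 49

17:49


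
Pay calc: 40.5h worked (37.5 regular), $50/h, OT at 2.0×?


Regular: 37.5h × $50 = $1875.00
Overtime: 40.5 - 37.5 = 3.0h
OT pay: 3.0h × $50 × 2.0 = $300.00
Total = $1875.00 + $300.00 = $2175.00

$2175.00


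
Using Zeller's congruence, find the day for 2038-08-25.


Wednesday

Zeller's congruence:
q=25, m=8, k=38, j=20
h = (25 + ⌊13×9/5⌋ + 38 + ⌊38/4⌋ + ⌊20/4⌋ - 2×20) mod 7
= (25 + 23 + 38 + 9 + 5 - 40) mod 7
= 60 mod 7 = 4
h=4 → Wednesday


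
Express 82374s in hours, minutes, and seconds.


Hours: 82374 ÷ 3600 = 22 remainder 3174
Minutes: 3174 ÷ 60 = 52 remainder 54
Seconds: 54

22h 52m 54s


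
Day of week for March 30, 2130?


Thursday

Zeller's congruence:
q=30, m=3, k=30, j=21
h = (30 + ⌊13×4/5⌋ + 30 + ⌊30/4⌋ + ⌊21/4⌋ - 2×21) mod 7
= (30 + 10 + 30 + 7 + 5 - 42) mod 7
= 40 mod 7 = 5
h=5 → Thursday


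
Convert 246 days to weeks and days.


35 weeks 1 days

Weeks: 246 ÷ 7 = 35 remainder 1


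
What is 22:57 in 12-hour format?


Hour: 22
22 - 12 = 10 → PM

10:57 PM


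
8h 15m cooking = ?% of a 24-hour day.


Time: 495 minutes
Day: 1440 minutes
Percentage = (495/1440) × 100 ≈ 34.4%

34.4%


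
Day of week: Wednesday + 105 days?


Wednesday

Start: Wednesday (index 2)
(2 + 105) mod 7
= 107 mod 7
= 2
Index 2 → Wednesday


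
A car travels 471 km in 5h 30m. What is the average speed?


85.6 km/h

Distance: 471 km
Time: 5h 30m = 330 min = 330/60 = 11/2 hours
Speed = 471 ÷ (11/2) = 471 × 2 / 11 = 942/11 ≈ 85.6 km/h


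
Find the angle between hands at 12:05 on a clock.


27.5°

Hour hand (12 ≡ 0 on the dial): 0×30 + 5×0.5 = 2.5°
Minute hand = 5×6 = 30°
Difference = |2.5 - 30| = 27.5°


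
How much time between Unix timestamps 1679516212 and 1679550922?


34710 seconds (9.6 hours / 0.40 days)

Difference = 1679550922 - 1679516212 = 34710 seconds
In hours: 34710 / 3600 ≈ 9.6
In days: 34710 / 86400 ≈ 0.40


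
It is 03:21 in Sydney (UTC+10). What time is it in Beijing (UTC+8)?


01:21

Time difference = UTC+8 - UTC+10 = -2 hours
New hour = (3 -2) mod 24
= 1 mod 24 = 1
Minutes unchanged → 01:21


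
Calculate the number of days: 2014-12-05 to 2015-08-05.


From December 5, 2014 to August 5, 2015
Rest of December 2014: 31 - 5 = 26
Full months: January 31, February 2015 28, March 31, April 30, May 31, June 30, July 31
Days into August 2015: 5
Total = 26 + 31 + 28 + 31 + 30 + 31 + 30 + 31 + 5 = 243 days

243 days


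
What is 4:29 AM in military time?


04:29

Input: 4:29 AM
AM hour stays: 4


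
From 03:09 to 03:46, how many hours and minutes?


End time in minutes: 3×60 + 46 = 226
Start time in minutes: 3×60 + 9 = 189
Difference = 226 - 189 = 37 minutes
= 0 hours 37 minutes

0h 37m


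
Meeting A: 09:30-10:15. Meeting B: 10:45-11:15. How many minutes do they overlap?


0 minutes

Meeting A: 570-615 (in minutes from midnight)
Meeting B: 645-675
Overlap start = max(570, 645) = 645
Overlap end = min(615, 675) = 615
Overlap = max(0, 615 - 645) = 0 min


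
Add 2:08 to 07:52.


Start: 472 minutes from midnight
Add: 128 minutes
Total: 600 minutes
Hours: 600 ÷ 60 = 10 remainder 0

10:00


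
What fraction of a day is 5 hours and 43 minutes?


0.2382 (23.82%)

Total minutes: 5×60 + 43 = 343
Day = 24×60 = 1440 minutes
Fraction = 343/1440 ≈ 0.2382
As a percentage: 343/1440 × 100 ≈ 23.82%


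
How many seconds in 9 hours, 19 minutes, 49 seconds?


33589 seconds

Hours: 9 × 3600 = 32400
Minutes: 19 × 60 = 1140
Seconds: 49
Total = 32400 + 1140 + 49 = 33589


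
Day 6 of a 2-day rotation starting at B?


Shifts: A, B
Start: B (index 1)
Day 6: (1 + 6 - 1) mod 2
= 6 mod 2
= 0
Index 0 → shift A

Shift A


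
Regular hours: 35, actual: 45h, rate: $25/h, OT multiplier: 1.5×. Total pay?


Regular: 35h × $25 = $875.00
Overtime: 45 - 35 = 10h
OT pay: 10h × $25 × 1.5 = $375.00
Total = $875.00 + $375.00 = $1250.00

$1250.00


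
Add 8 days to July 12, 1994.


Start: July 12, 1994
Add 8 days
July 12 + 8 = July 20, 1994

July 20, 1994


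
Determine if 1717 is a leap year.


Rules: divisible by 4 AND (not by 100 OR by 400)
1717 ÷ 4 = 429 remainder 1 → not divisible by 4
Not divisible by 4 → not a leap year

No


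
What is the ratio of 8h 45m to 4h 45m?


35:19 (1.84)

Duration 1: 525 minutes
Duration 2: 285 minutes
Ratio = 525:285
GCD = 15
Simplified = 35:19
As a decimal: 35/19 ≈ 1.84


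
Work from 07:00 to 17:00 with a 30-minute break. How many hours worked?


9h 30m (570 minutes)

Total time = (17×60+0) - (7×60+0)
= 1020 - 420 = 600 min
Minus break: 600 - 30 = 570 min
= 9h 30m


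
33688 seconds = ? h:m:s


Hours: 33688 ÷ 3600 = 9 remainder 1288
Minutes: 1288 ÷ 60 = 21 remainder 28
Seconds: 28

9h 21m 28s


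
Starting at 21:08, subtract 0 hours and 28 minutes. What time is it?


Start: 1268 minutes from midnight
Subtract: 28 minutes
Remaining: 1268 - 28 = 1240
Hours: 20, Minutes: 40

20:40


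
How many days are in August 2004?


31 days

Month: August (month 8)
August has 31 days


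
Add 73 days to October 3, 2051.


Start: October 3, 2051
Add 73 days
October 3 → November 1: 31 - 3 + 1 = 29 days (73 - 29 = 44 left)
November 1 → December 1: 30 - 1 + 1 = 30 days (44 - 30 = 14 left)
December 1 + 14 = December 15, 2051

December 15, 2051


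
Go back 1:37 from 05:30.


Start: 330 minutes from midnight
Subtract: 97 minutes
Remaining: 330 - 97 = 233
Hours: 3, Minutes: 53

03:53


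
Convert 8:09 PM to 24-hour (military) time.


Input: 8:09 PM
PM: 8 + 12 = 20

20:09


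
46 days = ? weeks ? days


6 weeks 4 days

Weeks: 46 ÷ 7 = 6 remainder 4


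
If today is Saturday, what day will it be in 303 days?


Start: Saturday (index 5)
(5 + 303) mod 7
= 308 mod 7
= 0
Index 0 → Monday

Monday


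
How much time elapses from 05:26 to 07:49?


2h 23m

End time in minutes: 7×60 + 49 = 469
Start time in minutes: 5×60 + 26 = 326
Difference = 469 - 326 = 143 minutes
= 2 hours 23 minutes


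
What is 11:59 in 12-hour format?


Hour: 11
11 < 12 → AM

11:59 AM


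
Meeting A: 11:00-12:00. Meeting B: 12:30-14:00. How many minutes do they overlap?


Meeting A: 660-720 (in minutes from midnight)
Meeting B: 750-840
Overlap start = max(660, 750) = 750
Overlap end = min(720, 840) = 720
Overlap = max(0, 720 - 750) = 0 min

0 minutes


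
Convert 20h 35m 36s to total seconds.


74136 seconds

Hours: 20 × 3600 = 72000
Minutes: 35 × 60 = 2100
Seconds: 36
Total = 72000 + 2100 + 36 = 74136


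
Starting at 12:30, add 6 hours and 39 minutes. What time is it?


19:09

Start: 750 minutes from midnight
Add: 399 minutes
Total: 1149 minutes
Hours: 1149 ÷ 60 = 19 remainder 9


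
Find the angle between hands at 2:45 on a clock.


172.5°

Hour hand = 2×30 + 45×0.5 = 82.5°
Minute hand = 45×6 = 270°
Difference = |82.5 - 270| = 187.5°
Since > 180°: 360 - 187.5 = 172.5°


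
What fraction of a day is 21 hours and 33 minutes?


Total minutes: 21×60 + 33 = 1293
Day = 24×60 = 1440 minutes
Fraction = 1293/1440 ≈ 0.8979
As a percentage: 1293/1440 × 100 ≈ 89.79%

0.8979 (89.79%)


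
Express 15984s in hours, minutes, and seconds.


4h 26m 24s

Hours: 15984 ÷ 3600 = 4 remainder 1584
Minutes: 1584 ÷ 60 = 26 remainder 24
Seconds: 24


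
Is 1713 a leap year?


No

Rules: divisible by 4 AND (not by 100 OR by 400)
1713 ÷ 4 = 428 remainder 1 → not divisible by 4
Not divisible by 4 → not a leap year


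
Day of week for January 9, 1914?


Zeller's congruence:
q=9, m=13, k=13, j=19
h = (9 + ⌊13×14/5⌋ + 13 + ⌊13/4⌋ + ⌊19/4⌋ - 2×19) mod 7
= (9 + 36 + 13 + 3 + 4 - 38) mod 7
= 27 mod 7 = 6
h=6 → Friday

Friday


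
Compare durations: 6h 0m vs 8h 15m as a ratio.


Duration 1: 360 minutes
Duration 2: 495 minutes
Ratio = 360:495
GCD = 45
Simplified = 8:11
As a decimal: 8/11 ≈ 0.73

8:11 (0.73)


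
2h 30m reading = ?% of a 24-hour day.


10.4%

Time: 150 minutes
Day: 1440 minutes
Percentage = (150/1440) × 100 ≈ 10.4%


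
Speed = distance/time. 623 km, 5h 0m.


124.6 km/h

Distance: 623 km
Time: 5 hours
Speed = 623 / 5 = 124.6 km/h


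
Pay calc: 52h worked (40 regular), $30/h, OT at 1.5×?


Regular: 40h × $30 = $1200.00
Overtime: 52 - 40 = 12h
OT pay: 12h × $30 × 1.5 = $540.00
Total = $1200.00 + $540.00 = $1740.00

$1740.00
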